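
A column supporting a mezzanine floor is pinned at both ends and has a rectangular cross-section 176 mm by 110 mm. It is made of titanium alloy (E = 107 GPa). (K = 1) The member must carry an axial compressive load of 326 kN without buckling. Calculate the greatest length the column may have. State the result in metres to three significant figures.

Buckling occurs about the weak axis: I_min = h·b³/12 with b = 110 mm (the shorter side).
I_min = 176×110³/12 = 1.952×10^7 mm⁴
I = 1.952×10^-5 m⁴
At the buckling limit P_cr = P = 3.260×10^5 N
From P_cr = π²EI/(K·L)²:  L = (1/K)·√(π²EI/P_cr) = (1/1)·√(π²×1.07×10^11×1.952×10^-5/3.260×10^5)
L = 7.95 m

L_max ≈ 7.95 m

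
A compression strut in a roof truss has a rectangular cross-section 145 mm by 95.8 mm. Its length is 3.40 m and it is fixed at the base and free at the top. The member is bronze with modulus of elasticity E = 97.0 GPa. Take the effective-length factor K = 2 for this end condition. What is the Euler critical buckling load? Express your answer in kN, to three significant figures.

Buckling occurs about the weak axis: I_min = h·b³/12 with b = 95.8 mm (the shorter side).
I_min = 145×95.8³/12 = 1.062×10^7 mm⁴
I = 1.062×10^7 mm⁴ = 1.062×10^-5 m⁴
Effective length L_e = K·L = 2 × 3.40 = 6.800 m
P_cr = π²EI / L_e² = π² × 97.0×10⁹ × 1.062×10^-5 / 6.800² = 2.200×10^5 N

P_cr ≈ 220 kN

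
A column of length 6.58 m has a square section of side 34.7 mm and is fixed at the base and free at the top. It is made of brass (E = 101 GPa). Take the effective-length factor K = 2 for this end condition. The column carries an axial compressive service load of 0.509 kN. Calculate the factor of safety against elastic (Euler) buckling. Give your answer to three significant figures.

n ≈ 1.37

I = a⁴/12 = 34.7⁴/12 = 1.208×10^5 mm⁴
I = 1.208×10^5 mm⁴ = 1.208×10^-7 m⁴
Effective length L_e = K·L = 2 × 6.58 = 13.16 m
P_cr = π²EI / L_e² = π² × 101×10⁹ × 1.208×10^-7 / 13.16² = 695.4 N
Factor of safety n = P_cr / P = 0.69542 / 0.509 = 1.37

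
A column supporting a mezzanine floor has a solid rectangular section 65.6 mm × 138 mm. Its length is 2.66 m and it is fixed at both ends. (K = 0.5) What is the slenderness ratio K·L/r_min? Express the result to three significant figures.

For a rectangle r_min = b/√12 = 65.6/√12 = 18.94 mm
L_e = K·L = 0.5 × 2.66 m = 1.330 m = 1330.0 mm
λ = L_e / r_min = 1330.0 / 18.94 = 70.2

λ ≈ 70.2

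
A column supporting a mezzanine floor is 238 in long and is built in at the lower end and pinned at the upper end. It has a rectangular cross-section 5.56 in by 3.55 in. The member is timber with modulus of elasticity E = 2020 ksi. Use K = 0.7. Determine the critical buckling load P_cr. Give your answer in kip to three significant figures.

Buckling occurs about the weak axis: I_min = h·b³/12 with b = 3.55 in (the shorter side).
I_min = 5.56×3.55³/12 = 20.73 in⁴
Effective length L_e = K·L = 0.7 × 238 = 166.6 in
P_cr = π²EI / L_e² = π² × 2020×10³ × 20.73 / 166.6² = 1.489×10^4 lb

P_cr ≈ 14.9 kip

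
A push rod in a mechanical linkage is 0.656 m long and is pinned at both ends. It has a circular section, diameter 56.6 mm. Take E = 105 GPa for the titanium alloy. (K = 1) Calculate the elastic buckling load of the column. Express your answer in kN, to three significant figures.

P_cr ≈ 1210 kN

I = πd⁴/64 = π×56.6⁴/64 = 5.038×10^5 mm⁴
I = 5.038×10^5 mm⁴ = 5.038×10^-7 m⁴
Effective length L_e = K·L = 1 × 0.656 = 0.6560 m
P_cr = π²EI / L_e² = π² × 105×10⁹ × 5.038×10^-7 / 0.6560² = 1.213×10^6 N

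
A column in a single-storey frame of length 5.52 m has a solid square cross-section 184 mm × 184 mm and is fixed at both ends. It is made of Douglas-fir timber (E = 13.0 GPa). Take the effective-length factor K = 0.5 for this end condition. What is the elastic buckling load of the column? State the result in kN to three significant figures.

P_cr ≈ 1610 kN

I = a⁴/12 = 184⁴/12 = 9.552×10^7 mm⁴
I = 9.552×10^7 mm⁴ = 9.552×10^-5 m⁴
Effective length L_e = K·L = 0.5 × 5.52 = 2.760 m
P_cr = π²EI / L_e² = π² × 13.0×10⁹ × 9.552×10^-5 / 2.760² = 1.609×10^6 N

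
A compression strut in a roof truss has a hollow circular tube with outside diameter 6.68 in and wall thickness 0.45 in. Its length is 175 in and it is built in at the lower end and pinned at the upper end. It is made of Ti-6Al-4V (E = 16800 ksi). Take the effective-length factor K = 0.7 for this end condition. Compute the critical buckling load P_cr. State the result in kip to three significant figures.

P_cr ≈ 475 kip

Inner diameter d_i = 6.68 − 2×0.45 = 5.780 in
I = π(d_o⁴ − d_i⁴)/64 = π(6.68⁴ − 5.780⁴)/64 = 42.95 in⁴
Effective length L_e = K·L = 0.7 × 175 = 122.5 in
P_cr = π²EI / L_e² = π² × 16800×10³ × 42.95 / 122.5² = 4.746×10^5 lb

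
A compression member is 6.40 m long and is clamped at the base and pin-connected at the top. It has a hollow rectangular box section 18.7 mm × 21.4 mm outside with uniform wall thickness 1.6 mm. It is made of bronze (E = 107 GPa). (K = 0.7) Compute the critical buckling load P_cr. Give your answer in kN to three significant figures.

Inner dimensions: h_i = 21.4 − 2×1.6 = 18.20 mm, b_i = 18.7 − 2×1.6 = 15.50 mm
Weak-axis I_min = (h_o·b_o³ − h_i·b_i³)/12 with b_o = 18.7, b_i = 15.50 mm (shorter outer/inner sides).
I_min = (21.4×18.7³ − 18.20×15.50³)/12 = 6.014×10^3 mm⁴
I = 6.014×10^3 mm⁴ = 6.014×10^-9 m⁴
Effective length L_e = K·L = 0.7 × 6.40 = 4.480 m
P_cr = π²EI / L_e² = π² × 107×10⁹ × 6.014×10^-9 / 4.480² = 316.4 N

P_cr ≈ 0.316 kN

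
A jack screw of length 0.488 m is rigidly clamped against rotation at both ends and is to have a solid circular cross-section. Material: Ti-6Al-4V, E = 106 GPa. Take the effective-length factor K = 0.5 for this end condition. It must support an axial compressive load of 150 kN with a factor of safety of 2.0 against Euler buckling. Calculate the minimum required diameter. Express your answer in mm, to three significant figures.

d ≈ 24.3 mm

Required P_cr = n·P = 2.0 × 150 = 300.0 kN
L_e = K·L = 0.5 × 0.488 = 0.2440 m
Required I = P_cr·L_e²/(π²E) = 3.000×10^5 × 0.2440² / (π² × 1.06×10^11) = 1.707×10^-8 m⁴
I_req = 1.707×10^4 mm⁴
Solid circle: I = πd⁴/64  ⇒  d = (64I/π)^(1/4) = (64×1.707×10^4/π)^(1/4) = 24.3 mm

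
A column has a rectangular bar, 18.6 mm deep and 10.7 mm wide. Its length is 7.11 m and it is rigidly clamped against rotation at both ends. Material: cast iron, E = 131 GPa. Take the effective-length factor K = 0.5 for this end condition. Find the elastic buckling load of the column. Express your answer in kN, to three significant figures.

P_cr ≈ 0.194 kN

Buckling occurs about the weak axis: I_min = h·b³/12 with b = 10.7 mm (the shorter side).
I_min = 18.6×10.7³/12 = 1.899×10^3 mm⁴
I = 1.899×10^3 mm⁴ = 1.899×10^-9 m⁴
Effective length L_e = K·L = 0.5 × 7.11 = 3.555 m
P_cr = π²EI / L_e² = π² × 131×10⁹ × 1.899×10^-9 / 3.555² = 194.3 N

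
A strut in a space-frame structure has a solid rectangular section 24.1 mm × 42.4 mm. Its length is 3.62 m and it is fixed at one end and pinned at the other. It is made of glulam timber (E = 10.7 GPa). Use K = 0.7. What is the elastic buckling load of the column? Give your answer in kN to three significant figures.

P_cr ≈ 0.813 kN

Buckling occurs about the weak axis: I_min = h·b³/12 with b = 24.1 mm (the shorter side).
I_min = 42.4×24.1³/12 = 4.946×10^4 mm⁴
I = 4.946×10^4 mm⁴ = 4.946×10^-8 m⁴
Effective length L_e = K·L = 0.7 × 3.62 = 2.534 m
P_cr = π²EI / L_e² = π² × 10.7×10⁹ × 4.946×10^-8 / 2.534² = 813.4 N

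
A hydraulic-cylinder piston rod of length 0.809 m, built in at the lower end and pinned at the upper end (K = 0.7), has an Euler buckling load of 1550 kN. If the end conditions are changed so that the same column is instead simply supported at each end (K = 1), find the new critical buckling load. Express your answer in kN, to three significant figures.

P_cr ∝ 1/K², so P_cr,new = P_cr,old × (K_old/K_new)² = 1550 × (0.7/1)²
= 1550 × 0.4900 = 759 kN

P_cr ≈ 759 kN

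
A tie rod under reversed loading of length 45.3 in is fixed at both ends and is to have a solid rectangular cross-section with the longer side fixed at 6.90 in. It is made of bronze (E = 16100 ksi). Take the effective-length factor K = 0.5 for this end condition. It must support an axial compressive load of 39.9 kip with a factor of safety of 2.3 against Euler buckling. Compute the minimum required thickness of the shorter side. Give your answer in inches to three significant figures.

b ≈ 0.802 in

Required P_cr = n·P = 2.3 × 39.9 = 91.77 kip
L_e = K·L = 0.5 × 45.3 = 22.65 in
Required I = P_cr·L_e²/(π²E) = 9.177×10^4 × 22.65² / (π² × 1.61×10^7) = 0.2963 in⁴
Rectangle, weak axis: I_min = h·b³/12 with h = 6.90 in fixed  ⇒  b = (12I/h)^(1/3) = 0.802 in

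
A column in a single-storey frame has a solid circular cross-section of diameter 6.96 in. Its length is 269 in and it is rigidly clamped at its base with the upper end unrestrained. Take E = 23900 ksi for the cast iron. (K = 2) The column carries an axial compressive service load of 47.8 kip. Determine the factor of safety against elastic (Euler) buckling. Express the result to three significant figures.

n ≈ 1.96

I = πd⁴/64 = π×6.96⁴/64 = 115.2 in⁴
Effective length L_e = K·L = 2 × 269 = 538.0 in
P_cr = π²EI / L_e² = π² × 23900×10³ × 115.2 / 538.0² = 9.387×10^4 lb
Factor of safety n = P_cr / P = 93.873 / 47.8 = 1.96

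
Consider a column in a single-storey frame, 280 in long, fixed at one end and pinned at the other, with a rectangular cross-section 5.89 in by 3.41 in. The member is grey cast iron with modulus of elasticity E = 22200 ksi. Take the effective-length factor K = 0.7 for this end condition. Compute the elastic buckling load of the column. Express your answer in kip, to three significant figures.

P_cr ≈ 111 kip

Buckling occurs about the weak axis: I_min = h·b³/12 with b = 3.41 in (the shorter side).
I_min = 5.89×3.41³/12 = 19.46 in⁴
Effective length L_e = K·L = 0.7 × 280 = 196.0 in
P_cr = π²EI / L_e² = π² × 22200×10³ × 19.46 / 196.0² = 1.110×10^5 lb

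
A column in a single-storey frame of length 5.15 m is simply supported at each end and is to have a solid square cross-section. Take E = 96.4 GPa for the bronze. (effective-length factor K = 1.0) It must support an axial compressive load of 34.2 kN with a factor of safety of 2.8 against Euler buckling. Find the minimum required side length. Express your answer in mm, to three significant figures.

a ≈ 75.2 mm

Required P_cr = n·P = 2.8 × 34.2 = 95.76 kN
L_e = K·L = 1 × 5.15 = 5.150 m
Required I = P_cr·L_e²/(π²E) = 9.576×10^4 × 5.150² / (π² × 9.64×10^10) = 2.669×10^-6 m⁴
I_req = 2.669×10^6 mm⁴
Solid square: I = a⁴/12  ⇒  a = (12I)^(1/4) = (12×2.669×10^6)^(1/4) = 75.2 mm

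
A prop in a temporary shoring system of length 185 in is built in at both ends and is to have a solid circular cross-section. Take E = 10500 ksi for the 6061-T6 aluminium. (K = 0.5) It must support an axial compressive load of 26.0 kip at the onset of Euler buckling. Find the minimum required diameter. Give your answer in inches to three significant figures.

L_e = K·L = 0.5 × 185 = 92.50 in
Required I = P_cr·L_e²/(π²E) = 2.600×10^4 × 92.50² / (π² × 1.05×10^7) = 2.147 in⁴
Solid circle: I = πd⁴/64  ⇒  d = (64I/π)^(1/4) = (64×2.147/π)^(1/4) = 2.57 in

d ≈ 2.57 in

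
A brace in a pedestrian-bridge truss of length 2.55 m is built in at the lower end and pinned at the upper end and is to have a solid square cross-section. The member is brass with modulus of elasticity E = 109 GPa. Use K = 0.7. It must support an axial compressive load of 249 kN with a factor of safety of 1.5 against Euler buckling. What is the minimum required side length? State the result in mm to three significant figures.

Required P_cr = n·P = 1.5 × 249 = 373.5 kN
L_e = K·L = 0.7 × 2.55 = 1.785 m
Required I = P_cr·L_e²/(π²E) = 3.735×10^5 × 1.785² / (π² × 1.09×10^11) = 1.106×10^-6 m⁴
I_req = 1.106×10^6 mm⁴
Solid square: I = a⁴/12  ⇒  a = (12I)^(1/4) = (12×1.106×10^6)^(1/4) = 60.4 mm

a ≈ 60.4 mm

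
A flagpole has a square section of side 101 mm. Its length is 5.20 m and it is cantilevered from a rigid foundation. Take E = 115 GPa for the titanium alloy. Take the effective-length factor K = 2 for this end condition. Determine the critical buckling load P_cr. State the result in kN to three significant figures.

P_cr ≈ 91.0 kN

I = a⁴/12 = 101⁴/12 = 8.672×10^6 mm⁴
I = 8.672×10^6 mm⁴ = 8.672×10^-6 m⁴
Effective length L_e = K·L = 2 × 5.20 = 10.40 m
P_cr = π²EI / L_e² = π² × 115×10⁹ × 8.672×10^-6 / 10.40² = 9.100×10^4 N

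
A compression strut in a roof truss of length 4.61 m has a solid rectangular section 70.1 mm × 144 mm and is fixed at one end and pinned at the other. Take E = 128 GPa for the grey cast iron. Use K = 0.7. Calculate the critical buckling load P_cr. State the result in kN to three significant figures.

Buckling occurs about the weak axis: I_min = h·b³/12 with b = 70.1 mm (the shorter side).
I_min = 144×70.1³/12 = 4.134×10^6 mm⁴
I = 4.134×10^6 mm⁴ = 4.134×10^-6 m⁴
Effective length L_e = K·L = 0.7 × 4.61 = 3.227 m
P_cr = π²EI / L_e² = π² × 128×10⁹ × 4.134×10^-6 / 3.227² = 5.015×10^5 N

P_cr ≈ 501 kN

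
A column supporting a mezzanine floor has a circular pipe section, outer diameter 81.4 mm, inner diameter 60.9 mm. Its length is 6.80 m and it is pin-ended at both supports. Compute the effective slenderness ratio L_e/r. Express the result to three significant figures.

d_o = 81.4 mm, d_i = 60.9 mm
I = π(d_o⁴ − d_i⁴)/64 = π(81.4⁴ − 60.90⁴)/64 = 1.480×10^6 mm⁴
A = 2.291×10^3 mm²;  r_min = √(I/A) = √(1.480×10^6/2.291×10^3) = 25.42 mm
L_e = K·L = 1 × 6.80 m = 6.800 m = 6800.0 mm
λ = L_e / r_min = 6800.0 / 25.42 = 268

λ ≈ 268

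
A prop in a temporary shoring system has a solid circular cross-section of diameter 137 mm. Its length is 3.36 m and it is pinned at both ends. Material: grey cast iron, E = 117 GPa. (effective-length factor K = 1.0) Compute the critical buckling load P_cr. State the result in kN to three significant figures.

P_cr ≈ 1770 kN

I = πd⁴/64 = π×137⁴/64 = 1.729×10^7 mm⁴
I = 1.729×10^7 mm⁴ = 1.729×10^-5 m⁴
Effective length L_e = K·L = 1 × 3.36 = 3.360 m
P_cr = π²EI / L_e² = π² × 117×10⁹ × 1.729×10^-5 / 3.360² = 1.769×10^6 N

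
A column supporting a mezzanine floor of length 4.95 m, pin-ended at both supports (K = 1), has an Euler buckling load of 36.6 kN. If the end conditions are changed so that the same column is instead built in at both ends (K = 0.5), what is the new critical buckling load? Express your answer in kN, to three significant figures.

P_cr ∝ 1/K², so P_cr,new = P_cr,old × (K_old/K_new)² = 36.6 × (1/0.5)²
= 36.6 × 4.000 = 146 kN

P_cr ≈ 146 kN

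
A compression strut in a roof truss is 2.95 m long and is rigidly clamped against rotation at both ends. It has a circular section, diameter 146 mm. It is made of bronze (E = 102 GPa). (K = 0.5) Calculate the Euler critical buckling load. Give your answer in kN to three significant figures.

I = πd⁴/64 = π×146⁴/64 = 2.230×10^7 mm⁴
I = 2.230×10^7 mm⁴ = 2.230×10^-5 m⁴
Effective length L_e = K·L = 0.5 × 2.95 = 1.475 m
P_cr = π²EI / L_e² = π² × 102×10⁹ × 2.230×10^-5 / 1.475² = 1.032×10^7 N

P_cr ≈ 10300 kN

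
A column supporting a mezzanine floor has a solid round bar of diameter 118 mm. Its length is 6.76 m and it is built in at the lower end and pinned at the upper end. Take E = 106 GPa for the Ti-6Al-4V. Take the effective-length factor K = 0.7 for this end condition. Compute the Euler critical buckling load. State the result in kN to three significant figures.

P_cr ≈ 445 kN

I = πd⁴/64 = π×118⁴/64 = 9.517×10^6 mm⁴
I = 9.517×10^6 mm⁴ = 9.517×10^-6 m⁴
Effective length L_e = K·L = 0.7 × 6.76 = 4.732 m
P_cr = π²EI / L_e² = π² × 106×10⁹ × 9.517×10^-6 / 4.732² = 4.446×10^5 N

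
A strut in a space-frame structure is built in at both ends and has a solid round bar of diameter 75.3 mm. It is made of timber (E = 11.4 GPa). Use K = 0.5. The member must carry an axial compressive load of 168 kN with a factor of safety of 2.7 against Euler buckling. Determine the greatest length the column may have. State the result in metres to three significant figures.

I = πd⁴/64 = π×75.3⁴/64 = 1.578×10^6 mm⁴
I = 1.578×10^-6 m⁴
Required critical load P_cr = n·P = 2.7 × 168 = 453.6 kN = 4.536×10^5 N
From P_cr = π²EI/(K·L)²:  L = (1/K)·√(π²EI/P_cr) = (1/0.5)·√(π²×1.14×10^10×1.578×10^-6/4.536×10^5)
L = 1.25 m

L_max ≈ 1.25 m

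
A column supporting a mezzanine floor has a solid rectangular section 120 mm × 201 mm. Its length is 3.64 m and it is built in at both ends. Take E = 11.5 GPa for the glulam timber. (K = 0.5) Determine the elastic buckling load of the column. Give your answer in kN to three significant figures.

Buckling occurs about the weak axis: I_min = h·b³/12 with b = 120 mm (the shorter side).
I_min = 201×120³/12 = 2.894×10^7 mm⁴
I = 2.894×10^7 mm⁴ = 2.894×10^-5 m⁴
Effective length L_e = K·L = 0.5 × 3.64 = 1.820 m
P_cr = π²EI / L_e² = π² × 11.5×10⁹ × 2.894×10^-5 / 1.820² = 9.918×10^5 N

P_cr ≈ 992 kN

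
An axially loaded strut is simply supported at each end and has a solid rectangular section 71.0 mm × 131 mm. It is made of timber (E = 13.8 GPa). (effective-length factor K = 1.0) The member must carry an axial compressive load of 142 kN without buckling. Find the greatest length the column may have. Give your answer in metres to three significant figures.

L_max ≈ 1.94 m

Buckling occurs about the weak axis: I_min = h·b³/12 with b = 71.0 mm (the shorter side).
I_min = 131×71.0³/12 = 3.907×10^6 mm⁴
I = 3.907×10^-6 m⁴
At the buckling limit P_cr = P = 1.420×10^5 N
From P_cr = π²EI/(K·L)²:  L = (1/K)·√(π²EI/P_cr) = (1/1)·√(π²×1.38×10^10×3.907×10^-6/1.420×10^5)
L = 1.94 m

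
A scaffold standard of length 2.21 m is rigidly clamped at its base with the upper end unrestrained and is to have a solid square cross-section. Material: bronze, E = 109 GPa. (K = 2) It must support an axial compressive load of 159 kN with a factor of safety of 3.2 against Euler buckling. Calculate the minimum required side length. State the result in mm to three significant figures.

a ≈ 103 mm

Required P_cr = n·P = 3.2 × 159 = 508.8 kN
L_e = K·L = 2 × 2.21 = 4.420 m
Required I = P_cr·L_e²/(π²E) = 5.088×10^5 × 4.420² / (π² × 1.09×10^11) = 9.240×10^-6 m⁴
I_req = 9.240×10^6 mm⁴
Solid square: I = a⁴/12  ⇒  a = (12I)^(1/4) = (12×9.240×10^6)^(1/4) = 103 mm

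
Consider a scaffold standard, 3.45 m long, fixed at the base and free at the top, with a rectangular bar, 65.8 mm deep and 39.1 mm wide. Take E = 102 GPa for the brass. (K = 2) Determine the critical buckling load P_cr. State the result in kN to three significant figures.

Buckling occurs about the weak axis: I_min = h·b³/12 with b = 39.1 mm (the shorter side).
I_min = 65.8×39.1³/12 = 3.278×10^5 mm⁴
I = 3.278×10^5 mm⁴ = 3.278×10^-7 m⁴
Effective length L_e = K·L = 2 × 3.45 = 6.900 m
P_cr = π²EI / L_e² = π² × 102×10⁹ × 3.278×10^-7 / 6.900² = 6.931×10^3 N

P_cr ≈ 6.93 kN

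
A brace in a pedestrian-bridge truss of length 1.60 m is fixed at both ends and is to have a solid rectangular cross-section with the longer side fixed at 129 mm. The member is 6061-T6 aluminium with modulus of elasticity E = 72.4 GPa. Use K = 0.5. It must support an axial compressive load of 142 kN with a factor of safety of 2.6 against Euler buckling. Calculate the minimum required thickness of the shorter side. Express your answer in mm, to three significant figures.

Required P_cr = n·P = 2.6 × 142 = 369.2 kN
L_e = K·L = 0.5 × 1.60 = 0.8000 m
Required I = P_cr·L_e²/(π²E) = 3.692×10^5 × 0.8000² / (π² × 7.24×10^10) = 3.307×10^-7 m⁴
I_req = 3.307×10^5 mm⁴
Rectangle, weak axis: I_min = h·b³/12 with h = 129 mm fixed  ⇒  b = (12I/h)^(1/3) = 31.3 mm

b ≈ 31.3 mm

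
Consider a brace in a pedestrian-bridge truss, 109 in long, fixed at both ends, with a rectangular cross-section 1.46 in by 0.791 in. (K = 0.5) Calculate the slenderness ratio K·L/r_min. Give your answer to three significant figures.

λ ≈ 239

For a rectangle r_min = b/√12 = 0.791/√12 = 0.2283 in
L_e = K·L = 0.5 × 109 = 54.50 in
λ = L_e / r_min = 54.500 / 0.2283 = 239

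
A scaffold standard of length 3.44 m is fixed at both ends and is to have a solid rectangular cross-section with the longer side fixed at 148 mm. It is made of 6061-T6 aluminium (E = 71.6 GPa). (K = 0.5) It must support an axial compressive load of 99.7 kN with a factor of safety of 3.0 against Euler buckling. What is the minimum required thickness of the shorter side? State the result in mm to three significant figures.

b ≈ 46.7 mm

Required P_cr = n·P = 3.0 × 99.7 = 299.1 kN
L_e = K·L = 0.5 × 3.44 = 1.720 m
Required I = P_cr·L_e²/(π²E) = 2.991×10^5 × 1.720² / (π² × 7.16×10^10) = 1.252×10^-6 m⁴
I_req = 1.252×10^6 mm⁴
Rectangle, weak axis: I_min = h·b³/12 with h = 148 mm fixed  ⇒  b = (12I/h)^(1/3) = 46.7 mm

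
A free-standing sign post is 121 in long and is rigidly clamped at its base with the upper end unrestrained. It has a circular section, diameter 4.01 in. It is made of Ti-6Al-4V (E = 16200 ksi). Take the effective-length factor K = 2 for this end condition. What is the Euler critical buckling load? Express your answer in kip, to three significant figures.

I = πd⁴/64 = π×4.01⁴/64 = 12.69 in⁴
Effective length L_e = K·L = 2 × 121 = 242.0 in
P_cr = π²EI / L_e² = π² × 16200×10³ × 12.69 / 242.0² = 3.465×10^4 lb

P_cr ≈ 34.7 kip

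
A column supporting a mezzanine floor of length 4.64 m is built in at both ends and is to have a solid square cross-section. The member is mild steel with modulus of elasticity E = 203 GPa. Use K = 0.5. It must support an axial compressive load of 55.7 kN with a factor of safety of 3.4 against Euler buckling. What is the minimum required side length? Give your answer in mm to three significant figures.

a ≈ 49.7 mm

Required P_cr = n·P = 3.4 × 55.7 = 189.4 kN
L_e = K·L = 0.5 × 4.64 = 2.320 m
Required I = P_cr·L_e²/(π²E) = 1.894×10^5 × 2.320² / (π² × 2.03×10^11) = 5.088×10^-7 m⁴
I_req = 5.088×10^5 mm⁴
Solid square: I = a⁴/12  ⇒  a = (12I)^(1/4) = (12×5.088×10^5)^(1/4) = 49.7 mm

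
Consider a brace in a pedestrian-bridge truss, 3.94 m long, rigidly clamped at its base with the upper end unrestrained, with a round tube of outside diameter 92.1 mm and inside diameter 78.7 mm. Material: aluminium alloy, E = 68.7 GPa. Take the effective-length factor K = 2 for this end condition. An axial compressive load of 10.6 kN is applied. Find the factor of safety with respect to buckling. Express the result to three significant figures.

n ≈ 1.70

d_o = 92.1 mm, d_i = 78.7 mm
I = π(d_o⁴ − d_i⁴)/64 = π(92.1⁴ − 78.70⁴)/64 = 1.649×10^6 mm⁴
I = 1.649×10^6 mm⁴ = 1.649×10^-6 m⁴
Effective length L_e = K·L = 2 × 3.94 = 7.880 m
P_cr = π²EI / L_e² = π² × 68.7×10⁹ × 1.649×10^-6 / 7.880² = 1.800×10^4 N
Factor of safety n = P_cr / P = 18.004 / 10.6 = 1.70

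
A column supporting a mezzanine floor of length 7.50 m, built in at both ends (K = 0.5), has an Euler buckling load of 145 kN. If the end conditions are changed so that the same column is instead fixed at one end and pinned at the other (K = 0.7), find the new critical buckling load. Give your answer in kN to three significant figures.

P_cr ∝ 1/K², so P_cr,new = P_cr,old × (K_old/K_new)² = 145 × (0.5/0.7)²
= 145 × 0.5102 = 74.0 kN

P_cr ≈ 74.0 kN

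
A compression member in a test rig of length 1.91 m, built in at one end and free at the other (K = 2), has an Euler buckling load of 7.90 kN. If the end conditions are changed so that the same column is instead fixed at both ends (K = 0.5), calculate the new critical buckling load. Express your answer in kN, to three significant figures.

P_cr ≈ 126 kN

P_cr ∝ 1/K², so P_cr,new = P_cr,old × (K_old/K_new)² = 7.90 × (2/0.5)²
= 7.90 × 16.00 = 126 kN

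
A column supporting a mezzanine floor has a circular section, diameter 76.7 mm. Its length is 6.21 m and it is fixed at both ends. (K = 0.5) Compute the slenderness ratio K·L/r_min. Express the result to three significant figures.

λ ≈ 162

For a solid circle r = d/4 = 76.7/4 = 19.18 mm
L_e = K·L = 0.5 × 6.21 m = 3.105 m = 3105.0 mm
λ = L_e / r_min = 3105.0 / 19.18 = 162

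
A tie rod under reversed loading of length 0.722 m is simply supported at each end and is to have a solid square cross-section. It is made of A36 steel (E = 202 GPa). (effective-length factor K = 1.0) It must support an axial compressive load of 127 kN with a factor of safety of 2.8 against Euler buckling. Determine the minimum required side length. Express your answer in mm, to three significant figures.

Required P_cr = n·P = 2.8 × 127 = 355.6 kN
L_e = K·L = 1 × 0.722 = 0.7220 m
Required I = P_cr·L_e²/(π²E) = 3.556×10^5 × 0.7220² / (π² × 2.02×10^11) = 9.298×10^-8 m⁴
I_req = 9.298×10^4 mm⁴
Solid square: I = a⁴/12  ⇒  a = (12I)^(1/4) = (12×9.298×10^4)^(1/4) = 32.5 mm

a ≈ 32.5 mm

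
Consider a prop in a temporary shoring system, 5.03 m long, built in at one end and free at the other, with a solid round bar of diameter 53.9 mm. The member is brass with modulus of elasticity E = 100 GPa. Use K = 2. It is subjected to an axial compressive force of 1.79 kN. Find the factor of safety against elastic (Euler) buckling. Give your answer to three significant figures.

n ≈ 2.26

I = πd⁴/64 = π×53.9⁴/64 = 4.143×10^5 mm⁴
I = 4.143×10^5 mm⁴ = 4.143×10^-7 m⁴
Effective length L_e = K·L = 2 × 5.03 = 10.06 m
P_cr = π²EI / L_e² = π² × 100×10⁹ × 4.143×10^-7 / 10.06² = 4.040×10^3 N
Factor of safety n = P_cr / P = 4.0404 / 1.79 = 2.26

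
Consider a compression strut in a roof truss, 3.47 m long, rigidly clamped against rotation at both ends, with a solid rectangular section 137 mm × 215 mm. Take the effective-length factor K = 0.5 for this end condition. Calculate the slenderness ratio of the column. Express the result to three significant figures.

λ ≈ 43.9

For a rectangle r_min = b/√12 = 137/√12 = 39.55 mm
L_e = K·L = 0.5 × 3.47 m = 1.735 m = 1735.0 mm
λ = L_e / r_min = 1735.0 / 39.55 = 43.9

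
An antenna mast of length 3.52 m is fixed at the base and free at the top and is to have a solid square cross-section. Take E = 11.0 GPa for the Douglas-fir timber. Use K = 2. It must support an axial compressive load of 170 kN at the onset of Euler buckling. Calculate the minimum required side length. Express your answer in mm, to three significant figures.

L_e = K·L = 2 × 3.52 = 7.040 m
Required I = P_cr·L_e²/(π²E) = 1.700×10^5 × 7.040² / (π² × 1.10×10^10) = 7.761×10^-5 m⁴
I_req = 7.761×10^7 mm⁴
Solid square: I = a⁴/12  ⇒  a = (12I)^(1/4) = (12×7.761×10^7)^(1/4) = 175 mm

a ≈ 175 mm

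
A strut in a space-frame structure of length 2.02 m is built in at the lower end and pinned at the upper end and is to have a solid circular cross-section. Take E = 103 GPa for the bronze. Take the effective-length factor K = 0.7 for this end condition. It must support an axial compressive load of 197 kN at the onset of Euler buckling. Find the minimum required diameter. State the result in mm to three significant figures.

d ≈ 53.0 mm

L_e = K·L = 0.7 × 2.02 = 1.414 m
Required I = P_cr·L_e²/(π²E) = 1.970×10^5 × 1.414² / (π² × 1.03×10^11) = 3.875×10^-7 m⁴
I_req = 3.875×10^5 mm⁴
Solid circle: I = πd⁴/64  ⇒  d = (64I/π)^(1/4) = (64×3.875×10^5/π)^(1/4) = 53.0 mm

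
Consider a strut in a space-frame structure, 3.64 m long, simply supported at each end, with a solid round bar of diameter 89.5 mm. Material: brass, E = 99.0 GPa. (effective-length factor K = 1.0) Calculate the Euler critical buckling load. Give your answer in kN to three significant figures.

P_cr ≈ 232 kN

I = πd⁴/64 = π×89.5⁴/64 = 3.150×10^6 mm⁴
I = 3.150×10^6 mm⁴ = 3.150×10^-6 m⁴
Effective length L_e = K·L = 1 × 3.64 = 3.640 m
P_cr = π²EI / L_e² = π² × 99.0×10⁹ × 3.150×10^-6 / 3.640² = 2.323×10^5 N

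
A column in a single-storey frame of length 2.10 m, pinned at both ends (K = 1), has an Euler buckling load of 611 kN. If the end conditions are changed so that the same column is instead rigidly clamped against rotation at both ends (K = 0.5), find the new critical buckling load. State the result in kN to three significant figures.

P_cr ≈ 2440 kN

P_cr ∝ 1/K², so P_cr,new = P_cr,old × (K_old/K_new)² = 611 × (1/0.5)²
= 611 × 4.000 = 2440 kN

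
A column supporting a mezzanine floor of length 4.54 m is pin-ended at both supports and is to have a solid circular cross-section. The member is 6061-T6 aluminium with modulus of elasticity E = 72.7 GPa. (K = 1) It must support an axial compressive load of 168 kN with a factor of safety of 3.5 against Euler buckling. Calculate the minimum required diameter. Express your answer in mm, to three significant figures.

d ≈ 136 mm

Required P_cr = n·P = 3.5 × 168 = 588.0 kN
L_e = K·L = 1 × 4.54 = 4.540 m
Required I = P_cr·L_e²/(π²E) = 5.880×10^5 × 4.540² / (π² × 7.27×10^10) = 1.689×10^-5 m⁴
I_req = 1.689×10^7 mm⁴
Solid circle: I = πd⁴/64  ⇒  d = (64I/π)^(1/4) = (64×1.689×10^7/π)^(1/4) = 136 mm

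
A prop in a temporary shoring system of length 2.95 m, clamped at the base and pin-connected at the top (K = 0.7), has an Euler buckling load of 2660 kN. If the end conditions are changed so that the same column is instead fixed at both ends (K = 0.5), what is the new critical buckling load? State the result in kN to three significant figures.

P_cr ≈ 5210 kN

P_cr ∝ 1/K², so P_cr,new = P_cr,old × (K_old/K_new)² = 2660 × (0.7/0.5)²
= 2660 × 1.960 = 5210 kN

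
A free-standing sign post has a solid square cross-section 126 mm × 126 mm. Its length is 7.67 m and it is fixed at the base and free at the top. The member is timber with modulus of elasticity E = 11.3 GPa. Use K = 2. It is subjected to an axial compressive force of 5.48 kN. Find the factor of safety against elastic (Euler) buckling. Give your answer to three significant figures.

n ≈ 1.82

I = a⁴/12 = 126⁴/12 = 2.100×10^7 mm⁴
I = 2.100×10^7 mm⁴ = 2.100×10^-5 m⁴
Effective length L_e = K·L = 2 × 7.67 = 15.34 m
P_cr = π²EI / L_e² = π² × 11.3×10⁹ × 2.100×10^-5 / 15.34² = 9.955×10^3 N
Factor of safety n = P_cr / P = 9.9547 / 5.48 = 1.82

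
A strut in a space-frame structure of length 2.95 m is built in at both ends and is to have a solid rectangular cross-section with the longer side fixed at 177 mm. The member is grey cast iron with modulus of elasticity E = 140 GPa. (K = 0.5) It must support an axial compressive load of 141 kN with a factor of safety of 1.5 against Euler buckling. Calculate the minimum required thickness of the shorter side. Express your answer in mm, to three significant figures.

b ≈ 28.3 mm

Required P_cr = n·P = 1.5 × 141 = 211.5 kN
L_e = K·L = 0.5 × 2.95 = 1.475 m
Required I = P_cr·L_e²/(π²E) = 2.115×10^5 × 1.475² / (π² × 1.40×10^11) = 3.330×10^-7 m⁴
I_req = 3.330×10^5 mm⁴
Rectangle, weak axis: I_min = h·b³/12 with h = 177 mm fixed  ⇒  b = (12I/h)^(1/3) = 28.3 mm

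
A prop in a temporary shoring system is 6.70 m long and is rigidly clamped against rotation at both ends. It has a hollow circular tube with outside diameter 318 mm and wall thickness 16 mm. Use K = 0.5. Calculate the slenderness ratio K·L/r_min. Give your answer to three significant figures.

λ ≈ 31.3

Inner diameter d_i = 318 − 2×16 = 286.0 mm
I = π(d_o⁴ − d_i⁴)/64 = π(318⁴ − 286.0⁴)/64 = 1.735×10^8 mm⁴
A = 1.518×10^4 mm²;  r_min = √(I/A) = √(1.735×10^8/1.518×10^4) = 106.9 mm
L_e = K·L = 0.5 × 6.70 m = 3.350 m = 3350.0 mm
λ = L_e / r_min = 3350.0 / 106.9 = 31.3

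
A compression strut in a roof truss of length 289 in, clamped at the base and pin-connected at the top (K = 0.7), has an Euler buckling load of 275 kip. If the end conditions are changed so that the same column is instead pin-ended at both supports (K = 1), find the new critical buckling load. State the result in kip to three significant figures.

P_cr ∝ 1/K², so P_cr,new = P_cr,old × (K_old/K_new)² = 275 × (0.7/1)²
= 275 × 0.4900 = 135 kip

P_cr ≈ 135 kip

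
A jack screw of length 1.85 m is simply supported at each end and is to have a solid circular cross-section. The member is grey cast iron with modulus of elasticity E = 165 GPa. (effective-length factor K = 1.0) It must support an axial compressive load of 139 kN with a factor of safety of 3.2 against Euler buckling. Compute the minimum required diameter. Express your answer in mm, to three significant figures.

d ≈ 66.1 mm

Required P_cr = n·P = 3.2 × 139 = 444.8 kN
L_e = K·L = 1 × 1.85 = 1.850 m
Required I = P_cr·L_e²/(π²E) = 4.448×10^5 × 1.850² / (π² × 1.65×10^11) = 9.348×10^-7 m⁴
I_req = 9.348×10^5 mm⁴
Solid circle: I = πd⁴/64  ⇒  d = (64I/π)^(1/4) = (64×9.348×10^5/π)^(1/4) = 66.1 mm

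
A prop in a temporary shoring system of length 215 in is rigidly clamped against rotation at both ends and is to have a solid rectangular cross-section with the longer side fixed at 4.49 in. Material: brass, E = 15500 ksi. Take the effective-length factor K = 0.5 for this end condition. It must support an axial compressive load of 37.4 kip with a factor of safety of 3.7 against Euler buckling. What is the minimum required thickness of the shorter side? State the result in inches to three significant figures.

Required P_cr = n·P = 3.7 × 37.4 = 138.4 kip
L_e = K·L = 0.5 × 215 = 107.5 in
Required I = P_cr·L_e²/(π²E) = 1.384×10^5 × 107.5² / (π² × 1.55×10^7) = 10.45 in⁴
Rectangle, weak axis: I_min = h·b³/12 with h = 4.49 in fixed  ⇒  b = (12I/h)^(1/3) = 3.03 in

b ≈ 3.03 in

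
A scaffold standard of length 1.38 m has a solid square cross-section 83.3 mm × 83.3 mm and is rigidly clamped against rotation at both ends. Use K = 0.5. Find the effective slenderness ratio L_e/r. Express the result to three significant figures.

I = a⁴/12 = 83.3⁴/12 = 4.012×10^6 mm⁴
A = 6.939×10^3 mm²;  r_min = √(I/A) = √(4.012×10^6/6.939×10^3) = 24.05 mm
L_e = K·L = 0.5 × 1.38 m = 0.6900 m = 690.00 mm
λ = L_e / r_min = 690.00 / 24.05 = 28.7

λ ≈ 28.7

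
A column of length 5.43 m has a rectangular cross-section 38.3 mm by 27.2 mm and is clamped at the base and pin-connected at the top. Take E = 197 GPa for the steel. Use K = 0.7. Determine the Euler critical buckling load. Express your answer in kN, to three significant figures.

P_cr ≈ 8.64 kN

Buckling occurs about the weak axis: I_min = h·b³/12 with b = 27.2 mm (the shorter side).
I_min = 38.3×27.2³/12 = 6.423×10^4 mm⁴
I = 6.423×10^4 mm⁴ = 6.423×10^-8 m⁴
Effective length L_e = K·L = 0.7 × 5.43 = 3.801 m
P_cr = π²EI / L_e² = π² × 197×10⁹ × 6.423×10^-8 / 3.801² = 8.644×10^3 N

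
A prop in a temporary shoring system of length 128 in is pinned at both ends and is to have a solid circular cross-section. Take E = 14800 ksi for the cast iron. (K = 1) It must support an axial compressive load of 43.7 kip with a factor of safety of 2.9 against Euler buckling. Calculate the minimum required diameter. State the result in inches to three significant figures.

d ≈ 4.13 in

Required P_cr = n·P = 2.9 × 43.7 = 126.7 kip
L_e = K·L = 1 × 128 = 128.0 in
Required I = P_cr·L_e²/(π²E) = 1.267×10^5 × 128.0² / (π² × 1.48×10^7) = 14.21 in⁴
Solid circle: I = πd⁴/64  ⇒  d = (64I/π)^(1/4) = (64×14.21/π)^(1/4) = 4.13 in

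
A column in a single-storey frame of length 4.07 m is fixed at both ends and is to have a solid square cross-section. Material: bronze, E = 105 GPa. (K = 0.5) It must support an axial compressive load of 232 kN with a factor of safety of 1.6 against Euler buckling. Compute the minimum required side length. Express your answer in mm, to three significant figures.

a ≈ 65.0 mm

Required P_cr = n·P = 1.6 × 232 = 371.2 kN
L_e = K·L = 0.5 × 4.07 = 2.035 m
Required I = P_cr·L_e²/(π²E) = 3.712×10^5 × 2.035² / (π² × 1.05×10^11) = 1.483×10^-6 m⁴
I_req = 1.483×10^6 mm⁴
Solid square: I = a⁴/12  ⇒  a = (12I)^(1/4) = (12×1.483×10^6)^(1/4) = 65.0 mm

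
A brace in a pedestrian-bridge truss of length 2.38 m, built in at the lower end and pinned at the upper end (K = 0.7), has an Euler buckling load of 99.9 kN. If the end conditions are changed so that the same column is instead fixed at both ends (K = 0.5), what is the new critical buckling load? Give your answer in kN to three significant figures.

P_cr ∝ 1/K², so P_cr,new = P_cr,old × (K_old/K_new)² = 99.9 × (0.7/0.5)²
= 99.9 × 1.960 = 196 kN

P_cr ≈ 196 kN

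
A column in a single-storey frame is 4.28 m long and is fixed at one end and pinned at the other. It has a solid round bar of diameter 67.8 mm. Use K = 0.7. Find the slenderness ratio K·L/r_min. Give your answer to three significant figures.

For a solid circle r = d/4 = 67.8/4 = 16.95 mm
L_e = K·L = 0.7 × 4.28 m = 2.996 m = 2996.0 mm
λ = L_e / r_min = 2996.0 / 16.95 = 177

λ ≈ 177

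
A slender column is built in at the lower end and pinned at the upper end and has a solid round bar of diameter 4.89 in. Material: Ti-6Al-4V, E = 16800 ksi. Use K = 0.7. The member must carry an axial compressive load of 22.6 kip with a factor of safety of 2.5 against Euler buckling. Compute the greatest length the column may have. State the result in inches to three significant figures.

I = πd⁴/64 = π×4.89⁴/64 = 28.07 in⁴
Required critical load P_cr = n·P = 2.5 × 22.6 = 56.50 kip = 5.650×10^4 lb
From P_cr = π²EI/(K·L)²:  L = (1/K)·√(π²EI/P_cr) = (1/0.7)·√(π²×1.68×10^7×28.07/5.650×10^4)
L = 410 in

L_max ≈ 410 in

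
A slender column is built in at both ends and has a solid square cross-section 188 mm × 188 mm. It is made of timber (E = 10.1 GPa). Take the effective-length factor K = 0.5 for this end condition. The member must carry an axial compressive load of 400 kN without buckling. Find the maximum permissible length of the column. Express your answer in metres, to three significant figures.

L_max ≈ 10.2 m

I = a⁴/12 = 188⁴/12 = 1.041×10^8 mm⁴
I = 1.041×10^-4 m⁴
At the buckling limit P_cr = P = 4.000×10^5 N
From P_cr = π²EI/(K·L)²:  L = (1/K)·√(π²EI/P_cr) = (1/0.5)·√(π²×1.01×10^10×1.041×10^-4/4.000×10^5)
L = 10.2 m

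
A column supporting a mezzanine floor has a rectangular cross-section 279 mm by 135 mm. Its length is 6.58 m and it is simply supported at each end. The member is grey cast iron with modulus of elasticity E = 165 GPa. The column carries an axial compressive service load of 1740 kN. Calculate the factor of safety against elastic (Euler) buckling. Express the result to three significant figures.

Buckling occurs about the weak axis: I_min = h·b³/12 with b = 135 mm (the shorter side).
I_min = 279×135³/12 = 5.720×10^7 mm⁴
I = 5.720×10^7 mm⁴ = 5.720×10^-5 m⁴
Effective length L_e = K·L = 1 × 6.58 = 6.580 m
P_cr = π²EI / L_e² = π² × 165×10⁹ × 5.720×10^-5 / 6.580² = 2.152×10^6 N
Factor of safety n = P_cr / P = 2151.6 / 1740 = 1.24

n ≈ 1.24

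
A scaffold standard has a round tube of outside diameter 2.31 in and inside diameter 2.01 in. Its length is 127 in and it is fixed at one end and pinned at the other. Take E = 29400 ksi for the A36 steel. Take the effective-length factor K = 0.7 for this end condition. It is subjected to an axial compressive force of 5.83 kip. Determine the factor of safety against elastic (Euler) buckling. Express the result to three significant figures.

d_o = 2.31 in, d_i = 2.01 in
I = π(d_o⁴ − d_i⁴)/64 = π(2.31⁴ − 2.010⁴)/64 = 0.5965 in⁴
Effective length L_e = K·L = 0.7 × 127 = 88.90 in
P_cr = π²EI / L_e² = π² × 29400×10³ × 0.5965 / 88.90² = 2.190×10^4 lb
Factor of safety n = P_cr / P = 21.900 / 5.83 = 3.76

n ≈ 3.76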